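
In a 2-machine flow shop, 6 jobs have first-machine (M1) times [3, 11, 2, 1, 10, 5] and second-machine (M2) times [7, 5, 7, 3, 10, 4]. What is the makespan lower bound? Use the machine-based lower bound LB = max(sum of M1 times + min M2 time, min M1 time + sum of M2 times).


LB1 = sum(M1 times) + min(M2 times) = 32 + 3 = 35
LB2 = min(M1 times) + sum(M2 times) = 1 + 36 = 37
Lower bound = max(LB1, LB2) = max(35, 37) = 37

37


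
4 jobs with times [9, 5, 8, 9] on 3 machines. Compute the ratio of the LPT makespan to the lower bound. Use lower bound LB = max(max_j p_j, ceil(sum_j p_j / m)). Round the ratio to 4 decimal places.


LPT order: [9, 9, 8, 5]
Machine loads after assignment: [9, 9, 13]
LPT makespan = 13
Lower bound = max(max_job, ceil(total/3)) = max(9, 11) = 11
Ratio = 13 / 11 = 1.1818

1.1818


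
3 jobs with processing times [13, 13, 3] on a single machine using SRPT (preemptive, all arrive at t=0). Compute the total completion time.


Since all jobs arrive at t=0, SRPT equals SPT ordering.
SPT order: [3, 13, 13]
Completion times:
  Job 1: p=3, C=3
  Job 2: p=13, C=16
  Job 3: p=13, C=29
Total completion time = 3 + 16 + 29 = 48

48


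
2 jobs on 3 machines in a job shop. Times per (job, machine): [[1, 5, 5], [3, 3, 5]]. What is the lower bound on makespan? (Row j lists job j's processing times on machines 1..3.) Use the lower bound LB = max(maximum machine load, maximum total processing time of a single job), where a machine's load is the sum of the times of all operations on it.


Machine loads:
  Machine 1: 1 + 3 = 4
  Machine 2: 5 + 3 = 8
  Machine 3: 5 + 5 = 10
Max machine load = 10
Job totals:
  Job 1: 11
  Job 2: 11
Max job total = 11
Lower bound = max(10, 11) = 11

11


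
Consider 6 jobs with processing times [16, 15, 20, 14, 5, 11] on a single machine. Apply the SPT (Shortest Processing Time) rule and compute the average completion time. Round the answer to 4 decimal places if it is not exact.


Sort jobs by processing time (SPT order): [5, 11, 14, 15, 16, 20]
Compute completion times sequentially:
  Job 1: processing = 5, completes at 5
  Job 2: processing = 11, completes at 16
  Job 3: processing = 14, completes at 30
  Job 4: processing = 15, completes at 45
  Job 5: processing = 16, completes at 61
  Job 6: processing = 20, completes at 81
Sum of completion times = 238
Average completion time = 238/6 = 39.6667

39.6667


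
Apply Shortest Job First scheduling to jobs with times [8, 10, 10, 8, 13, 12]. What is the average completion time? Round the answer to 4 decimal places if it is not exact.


SJF order (ascending): [8, 8, 10, 10, 12, 13]
Completion times:
  Job 1: burst=8, C=8
  Job 2: burst=8, C=16
  Job 3: burst=10, C=26
  Job 4: burst=10, C=36
  Job 5: burst=12, C=48
  Job 6: burst=13, C=61
Average completion = 195/6 = 32.5

32.5


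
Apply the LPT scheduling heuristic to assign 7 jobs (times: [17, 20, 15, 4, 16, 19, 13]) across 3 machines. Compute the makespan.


Sort jobs in decreasing order (LPT): [20, 19, 17, 16, 15, 13, 4]
Assign each job to the least loaded machine:
  Machine 1: jobs [20, 13, 4], load = 37
  Machine 2: jobs [19, 15], load = 34
  Machine 3: jobs [17, 16], load = 33
Makespan = max load = 37

37


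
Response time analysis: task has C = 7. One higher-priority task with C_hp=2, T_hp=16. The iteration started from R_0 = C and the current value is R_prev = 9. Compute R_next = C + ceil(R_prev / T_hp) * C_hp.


R_next = C + ceil(R_prev / T_hp) * C_hp
ceil(9 / 16) = ceil(0.5625) = 1
Interference = 1 * 2 = 2
R_next = 7 + 2 = 9
R_next = R_prev, so the iteration has converged (response time = 9).

9


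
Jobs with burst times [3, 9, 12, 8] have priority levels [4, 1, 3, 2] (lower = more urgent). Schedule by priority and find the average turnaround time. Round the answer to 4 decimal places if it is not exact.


Sort by priority (ascending = highest first):
Order: [(1, 9), (2, 8), (3, 12), (4, 3)]
Completion times:
  Priority 1, burst=9, C=9
  Priority 2, burst=8, C=17
  Priority 3, burst=12, C=29
  Priority 4, burst=3, C=32
Average turnaround = 87/4 = 21.75

21.75


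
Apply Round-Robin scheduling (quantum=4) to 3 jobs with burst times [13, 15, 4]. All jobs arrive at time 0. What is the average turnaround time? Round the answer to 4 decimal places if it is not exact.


Time quantum = 4
Execution trace:
  J1 runs 4 units, time = 4
  J2 runs 4 units, time = 8
  J3 runs 4 units, time = 12
  J1 runs 4 units, time = 16
  J2 runs 4 units, time = 20
  J1 runs 4 units, time = 24
  J2 runs 4 units, time = 28
  J1 runs 1 units, time = 29
  J2 runs 3 units, time = 32
Finish times: [29, 32, 12]
Average turnaround = 73/3 = 24.3333

24.3333


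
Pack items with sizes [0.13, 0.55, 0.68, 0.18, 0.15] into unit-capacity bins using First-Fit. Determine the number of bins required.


Place items sequentially using First-Fit:
  Item 0.13 -> new Bin 1
  Item 0.55 -> Bin 1 (now 0.68)
  Item 0.68 -> new Bin 2
  Item 0.18 -> Bin 1 (now 0.86)
  Item 0.15 -> Bin 2 (now 0.83)
Total bins used = 2

2


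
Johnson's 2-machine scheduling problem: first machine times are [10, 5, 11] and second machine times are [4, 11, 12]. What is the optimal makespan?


Apply Johnson's rule:
  Group 1 (a <= b): [(2, 5, 11), (3, 11, 12)]
  Group 2 (a > b): [(1, 10, 4)]
Optimal job order: [2, 3, 1]
Schedule:
  Job 2: M1 done at 5, M2 done at 16
  Job 3: M1 done at 16, M2 done at 28
  Job 1: M1 done at 26, M2 done at 32
Makespan = 32

32


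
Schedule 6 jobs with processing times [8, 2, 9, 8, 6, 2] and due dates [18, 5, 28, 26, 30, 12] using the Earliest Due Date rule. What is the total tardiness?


Sort by due date (EDD order): [(2, 5), (2, 12), (8, 18), (8, 26), (9, 28), (6, 30)]
Compute completion times and tardiness:
  Job 1: p=2, d=5, C=2, tardiness=max(0,2-5)=0
  Job 2: p=2, d=12, C=4, tardiness=max(0,4-12)=0
  Job 3: p=8, d=18, C=12, tardiness=max(0,12-18)=0
  Job 4: p=8, d=26, C=20, tardiness=max(0,20-26)=0
  Job 5: p=9, d=28, C=29, tardiness=max(0,29-28)=1
  Job 6: p=6, d=30, C=35, tardiness=max(0,35-30)=5
Total tardiness = 6

6


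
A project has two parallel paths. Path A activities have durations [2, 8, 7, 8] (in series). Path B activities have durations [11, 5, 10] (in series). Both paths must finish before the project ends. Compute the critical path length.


Path A total = 2 + 8 + 7 + 8 = 25
Path B total = 11 + 5 + 10 = 26
Critical path = longest path = max(25, 26) = 26

26


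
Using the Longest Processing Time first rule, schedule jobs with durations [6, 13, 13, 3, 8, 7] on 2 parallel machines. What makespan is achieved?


Sort jobs in decreasing order (LPT): [13, 13, 8, 7, 6, 3]
Assign each job to the least loaded machine:
  Machine 1: jobs [13, 8, 3], load = 24
  Machine 2: jobs [13, 7, 6], load = 26
Makespan = max load = 26

26


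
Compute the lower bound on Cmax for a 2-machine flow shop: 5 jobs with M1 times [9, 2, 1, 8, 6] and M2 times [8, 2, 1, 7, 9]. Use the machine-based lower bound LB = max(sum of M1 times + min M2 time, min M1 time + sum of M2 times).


LB1 = sum(M1 times) + min(M2 times) = 26 + 1 = 27
LB2 = min(M1 times) + sum(M2 times) = 1 + 27 = 28
Lower bound = max(LB1, LB2) = max(27, 28) = 28

28


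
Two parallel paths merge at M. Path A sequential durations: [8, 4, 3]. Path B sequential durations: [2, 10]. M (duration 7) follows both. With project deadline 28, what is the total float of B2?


Forward pass: ES(B2) = sum of predecessors on chain B = 2
EF = ES + duration = 2 + 10 = 12
Backward pass: LF(M) = deadline = 28; LS(M) = 28 - 7 = 21
LF(B2) = LS(M) - sum(successors on chain B) = 21 - 0 = 21
LS = LF - duration = 21 - 10 = 11
Total float = LS - ES = 11 - 2 = 9

9


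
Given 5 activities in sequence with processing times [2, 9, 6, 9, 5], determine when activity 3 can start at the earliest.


Activity 3 starts after activities 1 through 2 complete.
Predecessor durations: [2, 9]
ES = 2 + 9 = 11

11


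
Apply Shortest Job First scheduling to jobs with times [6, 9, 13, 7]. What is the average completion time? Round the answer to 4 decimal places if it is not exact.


SJF order (ascending): [6, 7, 9, 13]
Completion times:
  Job 1: burst=6, C=6
  Job 2: burst=7, C=13
  Job 3: burst=9, C=22
  Job 4: burst=13, C=35
Average completion = 76/4 = 19.0

19.0


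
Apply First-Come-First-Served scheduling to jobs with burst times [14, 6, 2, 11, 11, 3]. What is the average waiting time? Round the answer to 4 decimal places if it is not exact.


FCFS order (as given): [14, 6, 2, 11, 11, 3]
Waiting times:
  Job 1: wait = 0
  Job 2: wait = 14
  Job 3: wait = 20
  Job 4: wait = 22
  Job 5: wait = 33
  Job 6: wait = 44
Sum of waiting times = 133
Average waiting time = 133/6 = 22.1667

22.1667


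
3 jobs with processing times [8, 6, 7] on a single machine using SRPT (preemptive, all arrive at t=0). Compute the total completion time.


Since all jobs arrive at t=0, SRPT equals SPT ordering.
SPT order: [6, 7, 8]
Completion times:
  Job 1: p=6, C=6
  Job 2: p=7, C=13
  Job 3: p=8, C=21
Total completion time = 6 + 13 + 21 = 40

40


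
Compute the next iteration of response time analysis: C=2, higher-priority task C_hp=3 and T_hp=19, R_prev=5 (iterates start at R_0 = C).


R_next = C + ceil(R_prev / T_hp) * C_hp
ceil(5 / 19) = ceil(0.2632) = 1
Interference = 1 * 3 = 3
R_next = 2 + 3 = 5
R_next = R_prev, so the iteration has converged (response time = 5).

5


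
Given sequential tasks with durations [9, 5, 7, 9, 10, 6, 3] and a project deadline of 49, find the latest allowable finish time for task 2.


LF(activity 2) = deadline - sum of successor durations
Successors: activities 3 through 7 with durations [7, 9, 10, 6, 3]
Sum of successor durations = 35
LF = 49 - 35 = 14

14


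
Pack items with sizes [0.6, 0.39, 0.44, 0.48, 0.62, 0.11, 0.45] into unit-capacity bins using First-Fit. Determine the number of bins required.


Place items sequentially using First-Fit:
  Item 0.6 -> new Bin 1
  Item 0.39 -> Bin 1 (now 0.99)
  Item 0.44 -> new Bin 2
  Item 0.48 -> Bin 2 (now 0.92)
  Item 0.62 -> new Bin 3
  Item 0.11 -> Bin 3 (now 0.73)
  Item 0.45 -> new Bin 4
Total bins used = 4

4


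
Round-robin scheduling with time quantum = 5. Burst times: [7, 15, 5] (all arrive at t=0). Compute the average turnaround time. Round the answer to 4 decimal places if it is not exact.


Time quantum = 5
Execution trace:
  J1 runs 5 units, time = 5
  J2 runs 5 units, time = 10
  J3 runs 5 units, time = 15
  J1 runs 2 units, time = 17
  J2 runs 5 units, time = 22
  J2 runs 5 units, time = 27
Finish times: [17, 27, 15]
Average turnaround = 59/3 = 19.6667

19.6667


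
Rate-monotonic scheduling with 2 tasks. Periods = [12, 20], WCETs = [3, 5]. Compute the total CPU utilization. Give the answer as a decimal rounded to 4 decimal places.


Compute individual utilizations (exact fractions):
  Task 1: C/T = 3/12 = 1/4 (approx. 0.25)
  Task 2: C/T = 5/20 = 1/4 (approx. 0.25)
Total utilization U = 1/4 + 1/4 = 1/2
Rounded to 4 decimal places: U = 0.5000
RM (Liu & Layland) bound for 2 tasks = 0.828427; compare with U = 1/2 (approx. 0.500000)
U <= bound, so schedulable by RM sufficient condition.

0.5000


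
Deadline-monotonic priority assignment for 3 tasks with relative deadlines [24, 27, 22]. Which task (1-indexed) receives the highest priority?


Sort tasks by relative deadline (ascending):
  Task 3: deadline = 22
  Task 1: deadline = 24
  Task 2: deadline = 27
Priority order (highest first): [3, 1, 2]
Highest priority task = 3

3


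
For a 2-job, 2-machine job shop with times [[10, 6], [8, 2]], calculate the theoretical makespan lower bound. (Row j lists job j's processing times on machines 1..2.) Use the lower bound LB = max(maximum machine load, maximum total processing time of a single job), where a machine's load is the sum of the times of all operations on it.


Machine loads:
  Machine 1: 10 + 8 = 18
  Machine 2: 6 + 2 = 8
Max machine load = 18
Job totals:
  Job 1: 16
  Job 2: 10
Max job total = 16
Lower bound = max(18, 16) = 18

18


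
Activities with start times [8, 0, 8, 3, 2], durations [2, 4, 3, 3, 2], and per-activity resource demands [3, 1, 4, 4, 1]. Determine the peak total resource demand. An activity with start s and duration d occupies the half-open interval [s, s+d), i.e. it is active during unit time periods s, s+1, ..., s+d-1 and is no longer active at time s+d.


Each activity i is active on [start_i, start_i + duration_i).
Compute total resource usage per time slot:
  t=0: active resources = [1], total = 1
  t=1: active resources = [1], total = 1
  t=2: active resources = [1, 1], total = 2
  t=3: active resources = [1, 4, 1], total = 6
  t=4: active resources = [4], total = 4
  t=5: active resources = [4], total = 4
  t=6: active resources = [], total = 0
  t=7: active resources = [], total = 0
  t=8: active resources = [3, 4], total = 7
  t=9: active resources = [3, 4], total = 7
  t=10: active resources = [4], total = 4
Peak resource demand = 7

7


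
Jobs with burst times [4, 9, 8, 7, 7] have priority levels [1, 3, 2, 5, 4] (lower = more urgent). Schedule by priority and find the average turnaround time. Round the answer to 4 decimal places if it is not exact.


Sort by priority (ascending = highest first):
Order: [(1, 4), (2, 8), (3, 9), (4, 7), (5, 7)]
Completion times:
  Priority 1, burst=4, C=4
  Priority 2, burst=8, C=12
  Priority 3, burst=9, C=21
  Priority 4, burst=7, C=28
  Priority 5, burst=7, C=35
Average turnaround = 100/5 = 20.0

20.0


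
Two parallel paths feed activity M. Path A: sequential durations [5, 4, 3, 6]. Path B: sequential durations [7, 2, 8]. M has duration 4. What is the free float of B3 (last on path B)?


ES(B3) = sum of predecessors on chain B = 9
EF(B3) = ES + duration = 9 + 8 = 17
Successor of B3 is M. ES(M) = max(sum(A), sum(B)) = max(18, 17) = 18
Free float = ES(successor) - EF(current) = 18 - 17 = 1

1


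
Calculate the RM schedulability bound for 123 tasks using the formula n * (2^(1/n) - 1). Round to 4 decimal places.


Compute 2^(1/123) = 1.0056512513
Subtract 1: 1.0056512513 - 1 = 0.0056512513
Multiply by n: 123 * 0.0056512513 = 0.6951039099
Round to 4 dp: 0.6951

0.6951


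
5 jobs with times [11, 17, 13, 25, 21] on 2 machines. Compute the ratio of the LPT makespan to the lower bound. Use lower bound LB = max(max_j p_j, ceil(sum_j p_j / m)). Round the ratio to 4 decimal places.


LPT order: [25, 21, 17, 13, 11]
Machine loads after assignment: [49, 38]
LPT makespan = 49
Lower bound = max(max_job, ceil(total/2)) = max(25, 44) = 44
Ratio = 49 / 44 = 1.1136

1.1136


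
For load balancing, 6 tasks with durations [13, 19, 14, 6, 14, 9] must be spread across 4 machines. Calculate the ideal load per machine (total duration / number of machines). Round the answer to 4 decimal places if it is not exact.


Total processing time = 13 + 19 + 14 + 6 + 14 + 9 = 75
Number of machines = 4
Ideal balanced load = 75 / 4 = 18.75

18.75


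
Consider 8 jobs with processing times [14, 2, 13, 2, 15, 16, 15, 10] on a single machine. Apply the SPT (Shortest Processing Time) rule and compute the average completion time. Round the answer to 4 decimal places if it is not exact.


Sort jobs by processing time (SPT order): [2, 2, 10, 13, 14, 15, 15, 16]
Compute completion times sequentially:
  Job 1: processing = 2, completes at 2
  Job 2: processing = 2, completes at 4
  Job 3: processing = 10, completes at 14
  Job 4: processing = 13, completes at 27
  Job 5: processing = 14, completes at 41
  Job 6: processing = 15, completes at 56
  Job 7: processing = 15, completes at 71
  Job 8: processing = 16, completes at 87
Sum of completion times = 302
Average completion time = 302/8 = 37.75

37.75


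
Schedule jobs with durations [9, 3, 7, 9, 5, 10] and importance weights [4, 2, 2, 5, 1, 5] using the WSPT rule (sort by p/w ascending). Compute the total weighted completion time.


Compute p/w ratios and sort ascending (WSPT): [(3, 2), (9, 5), (10, 5), (9, 4), (7, 2), (5, 1)]
Compute weighted completion times:
  Job (p=3,w=2): C=3, w*C=2*3=6
  Job (p=9,w=5): C=12, w*C=5*12=60
  Job (p=10,w=5): C=22, w*C=5*22=110
  Job (p=9,w=4): C=31, w*C=4*31=124
  Job (p=7,w=2): C=38, w*C=2*38=76
  Job (p=5,w=1): C=43, w*C=1*43=43
Total weighted completion time = 419

419


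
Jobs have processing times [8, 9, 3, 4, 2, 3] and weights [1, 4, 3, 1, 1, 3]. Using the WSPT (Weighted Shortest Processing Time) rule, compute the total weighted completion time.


Compute p/w ratios and sort ascending (WSPT): [(3, 3), (3, 3), (2, 1), (9, 4), (4, 1), (8, 1)]
Compute weighted completion times:
  Job (p=3,w=3): C=3, w*C=3*3=9
  Job (p=3,w=3): C=6, w*C=3*6=18
  Job (p=2,w=1): C=8, w*C=1*8=8
  Job (p=9,w=4): C=17, w*C=4*17=68
  Job (p=4,w=1): C=21, w*C=1*21=21
  Job (p=8,w=1): C=29, w*C=1*29=29
Total weighted completion time = 153

153


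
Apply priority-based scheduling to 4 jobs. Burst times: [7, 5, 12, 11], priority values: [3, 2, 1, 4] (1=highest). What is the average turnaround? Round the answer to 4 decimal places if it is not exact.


Sort by priority (ascending = highest first):
Order: [(1, 12), (2, 5), (3, 7), (4, 11)]
Completion times:
  Priority 1, burst=12, C=12
  Priority 2, burst=5, C=17
  Priority 3, burst=7, C=24
  Priority 4, burst=11, C=35
Average turnaround = 88/4 = 22.0

22.0


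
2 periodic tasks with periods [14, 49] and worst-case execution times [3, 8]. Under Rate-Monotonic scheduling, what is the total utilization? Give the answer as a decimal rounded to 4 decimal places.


Compute individual utilizations (exact fractions):
  Task 1: C/T = 3/14 (approx. 0.2143)
  Task 2: C/T = 8/49 (approx. 0.1633)
Total utilization U = 3/14 + 8/49 = 37/98
Rounded to 4 decimal places: U = 0.3776
RM (Liu & Layland) bound for 2 tasks = 0.828427; compare with U = 37/98 (approx. 0.377551)
U <= bound, so schedulable by RM sufficient condition.

0.3776


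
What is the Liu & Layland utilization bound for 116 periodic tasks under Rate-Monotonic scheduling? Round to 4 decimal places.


Compute 2^(1/116) = 1.0059932951
Subtract 1: 1.0059932951 - 1 = 0.0059932951
Multiply by n: 116 * 0.0059932951 = 0.6952222316
Round to 4 dp: 0.6952

0.6952


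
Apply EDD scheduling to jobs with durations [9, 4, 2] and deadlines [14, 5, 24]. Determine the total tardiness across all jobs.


Sort by due date (EDD order): [(4, 5), (9, 14), (2, 24)]
Compute completion times and tardiness:
  Job 1: p=4, d=5, C=4, tardiness=max(0,4-5)=0
  Job 2: p=9, d=14, C=13, tardiness=max(0,13-14)=0
  Job 3: p=2, d=24, C=15, tardiness=max(0,15-24)=0
Total tardiness = 0

0


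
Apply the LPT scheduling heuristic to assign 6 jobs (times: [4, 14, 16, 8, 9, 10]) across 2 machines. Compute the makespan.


Sort jobs in decreasing order (LPT): [16, 14, 10, 9, 8, 4]
Assign each job to the least loaded machine:
  Machine 1: jobs [16, 9, 4], load = 29
  Machine 2: jobs [14, 10, 8], load = 32
Makespan = max load = 32

32


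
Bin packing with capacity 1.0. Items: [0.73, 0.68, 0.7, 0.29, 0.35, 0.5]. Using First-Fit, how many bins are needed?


Place items sequentially using First-Fit:
  Item 0.73 -> new Bin 1
  Item 0.68 -> new Bin 2
  Item 0.7 -> new Bin 3
  Item 0.29 -> Bin 2 (now 0.97)
  Item 0.35 -> new Bin 4
  Item 0.5 -> Bin 4 (now 0.85)
Total bins used = 4

4


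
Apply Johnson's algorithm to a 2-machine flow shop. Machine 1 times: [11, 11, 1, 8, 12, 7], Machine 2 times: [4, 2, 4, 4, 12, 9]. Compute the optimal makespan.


Apply Johnson's rule:
  Group 1 (a <= b): [(3, 1, 4), (6, 7, 9), (5, 12, 12)]
  Group 2 (a > b): [(1, 11, 4), (4, 8, 4), (2, 11, 2)]
Optimal job order: [3, 6, 5, 1, 4, 2]
Schedule:
  Job 3: M1 done at 1, M2 done at 5
  Job 6: M1 done at 8, M2 done at 17
  Job 5: M1 done at 20, M2 done at 32
  Job 1: M1 done at 31, M2 done at 36
  Job 4: M1 done at 39, M2 done at 43
  Job 2: M1 done at 50, M2 done at 52
Makespan = 52

52


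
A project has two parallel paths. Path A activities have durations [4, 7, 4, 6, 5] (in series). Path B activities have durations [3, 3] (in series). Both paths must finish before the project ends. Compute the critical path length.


Path A total = 4 + 7 + 4 + 6 + 5 = 26
Path B total = 3 + 3 = 6
Critical path = longest path = max(26, 6) = 26

26


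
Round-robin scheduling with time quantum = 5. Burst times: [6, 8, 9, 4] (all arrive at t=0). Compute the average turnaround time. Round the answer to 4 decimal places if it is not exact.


Time quantum = 5
Execution trace:
  J1 runs 5 units, time = 5
  J2 runs 5 units, time = 10
  J3 runs 5 units, time = 15
  J4 runs 4 units, time = 19
  J1 runs 1 units, time = 20
  J2 runs 3 units, time = 23
  J3 runs 4 units, time = 27
Finish times: [20, 23, 27, 19]
Average turnaround = 89/4 = 22.25

22.25


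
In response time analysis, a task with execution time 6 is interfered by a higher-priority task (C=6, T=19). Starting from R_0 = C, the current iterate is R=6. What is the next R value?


R_next = C + ceil(R_prev / T_hp) * C_hp
ceil(6 / 19) = ceil(0.3158) = 1
Interference = 1 * 6 = 6
R_next = 6 + 6 = 12

12


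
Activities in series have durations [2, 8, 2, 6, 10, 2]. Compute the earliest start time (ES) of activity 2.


Activity 2 starts after activities 1 through 1 complete.
Predecessor durations: [2]
ES = 2 = 2

2


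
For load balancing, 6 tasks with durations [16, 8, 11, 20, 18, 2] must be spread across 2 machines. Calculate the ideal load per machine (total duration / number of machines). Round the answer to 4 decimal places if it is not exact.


Total processing time = 16 + 8 + 11 + 20 + 18 + 2 = 75
Number of machines = 2
Ideal balanced load = 75 / 2 = 37.5

37.5


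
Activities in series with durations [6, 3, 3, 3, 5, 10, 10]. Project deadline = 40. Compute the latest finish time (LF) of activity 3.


LF(activity 3) = deadline - sum of successor durations
Successors: activities 4 through 7 with durations [3, 5, 10, 10]
Sum of successor durations = 28
LF = 40 - 28 = 12

12


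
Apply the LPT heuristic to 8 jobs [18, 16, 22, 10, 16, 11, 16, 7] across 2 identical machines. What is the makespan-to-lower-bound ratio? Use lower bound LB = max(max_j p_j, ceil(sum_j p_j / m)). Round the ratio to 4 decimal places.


LPT order: [22, 18, 16, 16, 16, 11, 10, 7]
Machine loads after assignment: [59, 57]
LPT makespan = 59
Lower bound = max(max_job, ceil(total/2)) = max(22, 58) = 58
Ratio = 59 / 58 = 1.0172

1.0172


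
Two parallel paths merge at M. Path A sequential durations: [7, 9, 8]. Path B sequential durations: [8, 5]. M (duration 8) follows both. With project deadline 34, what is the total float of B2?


Forward pass: ES(B2) = sum of predecessors on chain B = 8
EF = ES + duration = 8 + 5 = 13
Backward pass: LF(M) = deadline = 34; LS(M) = 34 - 8 = 26
LF(B2) = LS(M) - sum(successors on chain B) = 26 - 0 = 26
LS = LF - duration = 26 - 5 = 21
Total float = LS - ES = 21 - 8 = 13

13


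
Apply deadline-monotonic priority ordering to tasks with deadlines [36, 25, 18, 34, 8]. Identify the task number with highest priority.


Sort tasks by relative deadline (ascending):
  Task 5: deadline = 8
  Task 3: deadline = 18
  Task 2: deadline = 25
  Task 4: deadline = 34
  Task 1: deadline = 36
Priority order (highest first): [5, 3, 2, 4, 1]
Highest priority task = 5

5


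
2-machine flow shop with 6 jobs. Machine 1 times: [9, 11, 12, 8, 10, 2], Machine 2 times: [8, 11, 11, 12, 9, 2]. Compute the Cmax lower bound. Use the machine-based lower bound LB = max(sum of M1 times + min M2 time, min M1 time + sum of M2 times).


LB1 = sum(M1 times) + min(M2 times) = 52 + 2 = 54
LB2 = min(M1 times) + sum(M2 times) = 2 + 53 = 55
Lower bound = max(LB1, LB2) = max(54, 55) = 55

55


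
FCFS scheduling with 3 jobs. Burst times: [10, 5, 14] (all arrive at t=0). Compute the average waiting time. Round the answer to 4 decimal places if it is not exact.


FCFS order (as given): [10, 5, 14]
Waiting times:
  Job 1: wait = 0
  Job 2: wait = 10
  Job 3: wait = 15
Sum of waiting times = 25
Average waiting time = 25/3 = 8.3333

8.3333


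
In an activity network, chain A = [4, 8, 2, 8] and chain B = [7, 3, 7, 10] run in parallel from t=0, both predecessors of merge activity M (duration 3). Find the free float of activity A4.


ES(A4) = sum of predecessors on chain A = 14
EF(A4) = ES + duration = 14 + 8 = 22
Successor of A4 is M. ES(M) = max(sum(A), sum(B)) = max(22, 27) = 27
Free float = ES(successor) - EF(current) = 27 - 22 = 5

5


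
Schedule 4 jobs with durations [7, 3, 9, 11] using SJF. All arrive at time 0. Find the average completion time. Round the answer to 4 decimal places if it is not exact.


SJF order (ascending): [3, 7, 9, 11]
Completion times:
  Job 1: burst=3, C=3
  Job 2: burst=7, C=10
  Job 3: burst=9, C=19
  Job 4: burst=11, C=30
Average completion = 62/4 = 15.5

15.5


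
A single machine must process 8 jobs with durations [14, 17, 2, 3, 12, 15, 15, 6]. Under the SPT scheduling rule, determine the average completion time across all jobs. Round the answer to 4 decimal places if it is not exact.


Sort jobs by processing time (SPT order): [2, 3, 6, 12, 14, 15, 15, 17]
Compute completion times sequentially:
  Job 1: processing = 2, completes at 2
  Job 2: processing = 3, completes at 5
  Job 3: processing = 6, completes at 11
  Job 4: processing = 12, completes at 23
  Job 5: processing = 14, completes at 37
  Job 6: processing = 15, completes at 52
  Job 7: processing = 15, completes at 67
  Job 8: processing = 17, completes at 84
Sum of completion times = 281
Average completion time = 281/8 = 35.125

35.125


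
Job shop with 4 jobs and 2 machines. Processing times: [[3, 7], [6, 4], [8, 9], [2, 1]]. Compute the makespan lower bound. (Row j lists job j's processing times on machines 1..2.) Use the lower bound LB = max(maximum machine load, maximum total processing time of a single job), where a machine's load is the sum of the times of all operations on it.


Machine loads:
  Machine 1: 3 + 6 + 8 + 2 = 19
  Machine 2: 7 + 4 + 9 + 1 = 21
Max machine load = 21
Job totals:
  Job 1: 10
  Job 2: 10
  Job 3: 17
  Job 4: 3
Max job total = 17
Lower bound = max(21, 17) = 21

21


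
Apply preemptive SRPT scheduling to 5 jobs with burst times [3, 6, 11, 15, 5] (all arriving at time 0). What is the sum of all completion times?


Since all jobs arrive at t=0, SRPT equals SPT ordering.
SPT order: [3, 5, 6, 11, 15]
Completion times:
  Job 1: p=3, C=3
  Job 2: p=5, C=8
  Job 3: p=6, C=14
  Job 4: p=11, C=25
  Job 5: p=15, C=40
Total completion time = 3 + 8 + 14 + 25 + 40 = 90

90


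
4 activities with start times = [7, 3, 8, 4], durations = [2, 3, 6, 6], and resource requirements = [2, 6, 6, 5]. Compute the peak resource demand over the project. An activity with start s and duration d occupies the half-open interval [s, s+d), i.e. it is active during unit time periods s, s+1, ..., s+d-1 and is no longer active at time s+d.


Each activity i is active on [start_i, start_i + duration_i).
Compute total resource usage per time slot:
  t=0: active resources = [], total = 0
  t=1: active resources = [], total = 0
  t=2: active resources = [], total = 0
  t=3: active resources = [6], total = 6
  t=4: active resources = [6, 5], total = 11
  t=5: active resources = [6, 5], total = 11
  t=6: active resources = [5], total = 5
  t=7: active resources = [2, 5], total = 7
  t=8: active resources = [2, 6, 5], total = 13
  t=9: active resources = [6, 5], total = 11
  t=10: active resources = [6], total = 6
  t=11: active resources = [6], total = 6
  t=12: active resources = [6], total = 6
  t=13: active resources = [6], total = 6
Peak resource demand = 13

13


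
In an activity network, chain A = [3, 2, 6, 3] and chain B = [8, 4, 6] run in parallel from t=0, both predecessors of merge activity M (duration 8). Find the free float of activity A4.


ES(A4) = sum of predecessors on chain A = 11
EF(A4) = ES + duration = 11 + 3 = 14
Successor of A4 is M. ES(M) = max(sum(A), sum(B)) = max(14, 18) = 18
Free float = ES(successor) - EF(current) = 18 - 14 = 4

4


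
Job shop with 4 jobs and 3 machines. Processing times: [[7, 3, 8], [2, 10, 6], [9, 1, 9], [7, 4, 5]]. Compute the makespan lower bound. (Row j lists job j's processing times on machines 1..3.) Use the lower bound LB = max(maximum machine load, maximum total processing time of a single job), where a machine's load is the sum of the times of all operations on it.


Machine loads:
  Machine 1: 7 + 2 + 9 + 7 = 25
  Machine 2: 3 + 10 + 1 + 4 = 18
  Machine 3: 8 + 6 + 9 + 5 = 28
Max machine load = 28
Job totals:
  Job 1: 18
  Job 2: 18
  Job 3: 19
  Job 4: 16
Max job total = 19
Lower bound = max(28, 19) = 28

28


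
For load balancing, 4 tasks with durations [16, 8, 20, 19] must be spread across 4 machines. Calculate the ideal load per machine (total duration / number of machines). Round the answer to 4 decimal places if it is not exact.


Total processing time = 16 + 8 + 20 + 19 = 63
Number of machines = 4
Ideal balanced load = 63 / 4 = 15.75

15.75


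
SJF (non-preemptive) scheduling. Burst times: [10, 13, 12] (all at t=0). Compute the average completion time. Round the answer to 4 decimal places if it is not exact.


SJF order (ascending): [10, 12, 13]
Completion times:
  Job 1: burst=10, C=10
  Job 2: burst=12, C=22
  Job 3: burst=13, C=35
Average completion = 67/3 = 22.3333

22.3333


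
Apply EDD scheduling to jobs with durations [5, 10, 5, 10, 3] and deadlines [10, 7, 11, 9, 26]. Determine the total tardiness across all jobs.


Sort by due date (EDD order): [(10, 7), (10, 9), (5, 10), (5, 11), (3, 26)]
Compute completion times and tardiness:
  Job 1: p=10, d=7, C=10, tardiness=max(0,10-7)=3
  Job 2: p=10, d=9, C=20, tardiness=max(0,20-9)=11
  Job 3: p=5, d=10, C=25, tardiness=max(0,25-10)=15
  Job 4: p=5, d=11, C=30, tardiness=max(0,30-11)=19
  Job 5: p=3, d=26, C=33, tardiness=max(0,33-26)=7
Total tardiness = 55

55


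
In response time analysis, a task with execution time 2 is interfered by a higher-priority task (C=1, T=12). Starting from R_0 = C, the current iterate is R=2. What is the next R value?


R_next = C + ceil(R_prev / T_hp) * C_hp
ceil(2 / 12) = ceil(0.1667) = 1
Interference = 1 * 1 = 1
R_next = 2 + 1 = 3

3


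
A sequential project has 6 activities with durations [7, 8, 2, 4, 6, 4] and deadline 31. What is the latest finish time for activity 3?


LF(activity 3) = deadline - sum of successor durations
Successors: activities 4 through 6 with durations [4, 6, 4]
Sum of successor durations = 14
LF = 31 - 14 = 17

17


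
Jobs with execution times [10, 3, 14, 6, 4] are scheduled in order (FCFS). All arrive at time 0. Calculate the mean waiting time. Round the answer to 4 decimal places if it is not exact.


FCFS order (as given): [10, 3, 14, 6, 4]
Waiting times:
  Job 1: wait = 0
  Job 2: wait = 10
  Job 3: wait = 13
  Job 4: wait = 27
  Job 5: wait = 33
Sum of waiting times = 83
Average waiting time = 83/5 = 16.6

16.6


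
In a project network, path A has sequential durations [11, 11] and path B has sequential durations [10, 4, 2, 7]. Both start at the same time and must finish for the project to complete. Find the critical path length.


Path A total = 11 + 11 = 22
Path B total = 10 + 4 + 2 + 7 = 23
Critical path = longest path = max(22, 23) = 23

23


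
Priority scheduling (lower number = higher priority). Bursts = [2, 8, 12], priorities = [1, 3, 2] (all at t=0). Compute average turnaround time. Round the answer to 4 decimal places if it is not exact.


Sort by priority (ascending = highest first):
Order: [(1, 2), (2, 12), (3, 8)]
Completion times:
  Priority 1, burst=2, C=2
  Priority 2, burst=12, C=14
  Priority 3, burst=8, C=22
Average turnaround = 38/3 = 12.6667

12.6667


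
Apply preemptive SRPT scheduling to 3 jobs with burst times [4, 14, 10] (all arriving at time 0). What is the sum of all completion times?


Since all jobs arrive at t=0, SRPT equals SPT ordering.
SPT order: [4, 10, 14]
Completion times:
  Job 1: p=4, C=4
  Job 2: p=10, C=14
  Job 3: p=14, C=28
Total completion time = 4 + 14 + 28 = 46

46


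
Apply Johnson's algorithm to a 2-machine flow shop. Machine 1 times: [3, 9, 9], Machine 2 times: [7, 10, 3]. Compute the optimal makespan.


Apply Johnson's rule:
  Group 1 (a <= b): [(1, 3, 7), (2, 9, 10)]
  Group 2 (a > b): [(3, 9, 3)]
Optimal job order: [1, 2, 3]
Schedule:
  Job 1: M1 done at 3, M2 done at 10
  Job 2: M1 done at 12, M2 done at 22
  Job 3: M1 done at 21, M2 done at 25
Makespan = 25

25


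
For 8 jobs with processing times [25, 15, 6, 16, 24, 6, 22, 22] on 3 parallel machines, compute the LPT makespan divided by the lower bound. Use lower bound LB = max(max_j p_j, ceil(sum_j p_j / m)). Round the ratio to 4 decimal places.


LPT order: [25, 24, 22, 22, 16, 15, 6, 6]
Machine loads after assignment: [46, 46, 44]
LPT makespan = 46
Lower bound = max(max_job, ceil(total/3)) = max(25, 46) = 46
Ratio = 46 / 46 = 1.0

1.0


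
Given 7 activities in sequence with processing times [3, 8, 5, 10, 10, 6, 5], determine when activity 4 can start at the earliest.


Activity 4 starts after activities 1 through 3 complete.
Predecessor durations: [3, 8, 5]
ES = 3 + 8 + 5 = 16

16


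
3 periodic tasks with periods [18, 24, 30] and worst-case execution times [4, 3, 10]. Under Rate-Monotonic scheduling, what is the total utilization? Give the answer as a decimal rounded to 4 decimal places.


Compute individual utilizations (exact fractions):
  Task 1: C/T = 4/18 = 2/9 (approx. 0.2222)
  Task 2: C/T = 3/24 = 1/8 (approx. 0.125)
  Task 3: C/T = 10/30 = 1/3 (approx. 0.3333)
Total utilization U = 2/9 + 1/8 + 1/3 = 49/72
Rounded to 4 decimal places: U = 0.6806
RM (Liu & Layland) bound for 3 tasks = 0.779763; compare with U = 49/72 (approx. 0.680556)
U <= bound, so schedulable by RM sufficient condition.

0.6806


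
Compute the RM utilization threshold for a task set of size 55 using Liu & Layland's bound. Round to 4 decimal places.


Compute 2^(1/55) = 1.0126824244
Subtract 1: 1.0126824244 - 1 = 0.0126824244
Multiply by n: 55 * 0.0126824244 = 0.6975333420
Round to 4 dp: 0.6975

0.6975


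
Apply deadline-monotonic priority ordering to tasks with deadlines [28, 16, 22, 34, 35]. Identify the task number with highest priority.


Sort tasks by relative deadline (ascending):
  Task 2: deadline = 16
  Task 3: deadline = 22
  Task 1: deadline = 28
  Task 4: deadline = 34
  Task 5: deadline = 35
Priority order (highest first): [2, 3, 1, 4, 5]
Highest priority task = 2

2


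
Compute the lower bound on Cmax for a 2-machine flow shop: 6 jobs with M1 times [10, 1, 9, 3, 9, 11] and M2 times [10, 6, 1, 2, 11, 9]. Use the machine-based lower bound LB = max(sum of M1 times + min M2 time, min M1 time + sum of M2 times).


LB1 = sum(M1 times) + min(M2 times) = 43 + 1 = 44
LB2 = min(M1 times) + sum(M2 times) = 1 + 39 = 40
Lower bound = max(LB1, LB2) = max(44, 40) = 44

44


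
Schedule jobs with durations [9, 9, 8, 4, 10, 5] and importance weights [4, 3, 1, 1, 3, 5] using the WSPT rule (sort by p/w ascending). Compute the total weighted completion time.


Compute p/w ratios and sort ascending (WSPT): [(5, 5), (9, 4), (9, 3), (10, 3), (4, 1), (8, 1)]
Compute weighted completion times:
  Job (p=5,w=5): C=5, w*C=5*5=25
  Job (p=9,w=4): C=14, w*C=4*14=56
  Job (p=9,w=3): C=23, w*C=3*23=69
  Job (p=10,w=3): C=33, w*C=3*33=99
  Job (p=4,w=1): C=37, w*C=1*37=37
  Job (p=8,w=1): C=45, w*C=1*45=45
Total weighted completion time = 331

331


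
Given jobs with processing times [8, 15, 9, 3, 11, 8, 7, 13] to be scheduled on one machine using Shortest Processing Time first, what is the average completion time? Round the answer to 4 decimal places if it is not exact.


Sort jobs by processing time (SPT order): [3, 7, 8, 8, 9, 11, 13, 15]
Compute completion times sequentially:
  Job 1: processing = 3, completes at 3
  Job 2: processing = 7, completes at 10
  Job 3: processing = 8, completes at 18
  Job 4: processing = 8, completes at 26
  Job 5: processing = 9, completes at 35
  Job 6: processing = 11, completes at 46
  Job 7: processing = 13, completes at 59
  Job 8: processing = 15, completes at 74
Sum of completion times = 271
Average completion time = 271/8 = 33.875

33.875


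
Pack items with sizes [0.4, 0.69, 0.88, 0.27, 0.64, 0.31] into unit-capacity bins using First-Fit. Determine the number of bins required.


Place items sequentially using First-Fit:
  Item 0.4 -> new Bin 1
  Item 0.69 -> new Bin 2
  Item 0.88 -> new Bin 3
  Item 0.27 -> Bin 1 (now 0.67)
  Item 0.64 -> new Bin 4
  Item 0.31 -> Bin 1 (now 0.98)
Total bins used = 4

4


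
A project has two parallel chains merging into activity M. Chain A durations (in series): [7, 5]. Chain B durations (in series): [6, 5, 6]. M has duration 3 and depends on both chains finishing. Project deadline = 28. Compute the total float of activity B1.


Forward pass: ES(B1) = sum of predecessors on chain B = 0
EF = ES + duration = 0 + 6 = 6
Backward pass: LF(M) = deadline = 28; LS(M) = 28 - 3 = 25
LF(B1) = LS(M) - sum(successors on chain B) = 25 - 11 = 14
LS = LF - duration = 14 - 6 = 8
Total float = LS - ES = 8 - 0 = 8

8


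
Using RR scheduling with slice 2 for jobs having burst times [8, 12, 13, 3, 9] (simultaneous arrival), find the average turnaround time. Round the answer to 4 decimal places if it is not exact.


Time quantum = 2
Execution trace:
  J1 runs 2 units, time = 2
  J2 runs 2 units, time = 4
  J3 runs 2 units, time = 6
  J4 runs 2 units, time = 8
  J5 runs 2 units, time = 10
  J1 runs 2 units, time = 12
  J2 runs 2 units, time = 14
  J3 runs 2 units, time = 16
  J4 runs 1 units, time = 17
  J5 runs 2 units, time = 19
  J1 runs 2 units, time = 21
  J2 runs 2 units, time = 23
  J3 runs 2 units, time = 25
  J5 runs 2 units, time = 27
  J1 runs 2 units, time = 29
  J2 runs 2 units, time = 31
  J3 runs 2 units, time = 33
  J5 runs 2 units, time = 35
  J2 runs 2 units, time = 37
  J3 runs 2 units, time = 39
  J5 runs 1 units, time = 40
  J2 runs 2 units, time = 42
  J3 runs 2 units, time = 44
  J3 runs 1 units, time = 45
Finish times: [29, 42, 45, 17, 40]
Average turnaround = 173/5 = 34.6

34.6


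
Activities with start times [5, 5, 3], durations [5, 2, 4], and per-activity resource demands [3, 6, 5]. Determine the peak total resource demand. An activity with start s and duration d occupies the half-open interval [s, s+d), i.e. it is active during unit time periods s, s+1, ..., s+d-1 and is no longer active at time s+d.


Each activity i is active on [start_i, start_i + duration_i).
Compute total resource usage per time slot:
  t=0: active resources = [], total = 0
  t=1: active resources = [], total = 0
  t=2: active resources = [], total = 0
  t=3: active resources = [5], total = 5
  t=4: active resources = [5], total = 5
  t=5: active resources = [3, 6, 5], total = 14
  t=6: active resources = [3, 6, 5], total = 14
  t=7: active resources = [3], total = 3
  t=8: active resources = [3], total = 3
  t=9: active resources = [3], total = 3
Peak resource demand = 14

14


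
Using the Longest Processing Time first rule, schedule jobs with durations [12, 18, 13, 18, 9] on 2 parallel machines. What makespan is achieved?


Sort jobs in decreasing order (LPT): [18, 18, 13, 12, 9]
Assign each job to the least loaded machine:
  Machine 1: jobs [18, 13], load = 31
  Machine 2: jobs [18, 12, 9], load = 39
Makespan = max load = 39

39


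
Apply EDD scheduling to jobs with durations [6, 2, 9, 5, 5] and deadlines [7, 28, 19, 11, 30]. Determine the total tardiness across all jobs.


Sort by due date (EDD order): [(6, 7), (5, 11), (9, 19), (2, 28), (5, 30)]
Compute completion times and tardiness:
  Job 1: p=6, d=7, C=6, tardiness=max(0,6-7)=0
  Job 2: p=5, d=11, C=11, tardiness=max(0,11-11)=0
  Job 3: p=9, d=19, C=20, tardiness=max(0,20-19)=1
  Job 4: p=2, d=28, C=22, tardiness=max(0,22-28)=0
  Job 5: p=5, d=30, C=27, tardiness=max(0,27-30)=0
Total tardiness = 1

1


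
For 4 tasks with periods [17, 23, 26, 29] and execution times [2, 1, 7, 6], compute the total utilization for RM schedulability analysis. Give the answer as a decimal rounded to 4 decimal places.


Compute individual utilizations (exact fractions):
  Task 1: C/T = 2/17 (approx. 0.1176)
  Task 2: C/T = 1/23 (approx. 0.0435)
  Task 3: C/T = 7/26 (approx. 0.2692)
  Task 4: C/T = 6/29 (approx. 0.2069)
Total utilization U = 2/17 + 1/23 + 7/26 + 6/29 = 187871/294814
Rounded to 4 decimal places: U = 0.6373
RM (Liu & Layland) bound for 4 tasks = 0.756828; compare with U = 187871/294814 (approx. 0.637253)
U <= bound, so schedulable by RM sufficient condition.

0.6373
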